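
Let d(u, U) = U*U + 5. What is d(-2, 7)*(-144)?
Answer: -7776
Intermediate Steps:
d(u, U) = 5 + U**2 (d(u, U) = U**2 + 5 = 5 + U**2)
d(-2, 7)*(-144) = (5 + 7**2)*(-144) = (5 + 49)*(-144) = 54*(-144) = -7776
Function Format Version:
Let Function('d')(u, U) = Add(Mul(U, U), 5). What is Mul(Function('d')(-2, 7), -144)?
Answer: -7776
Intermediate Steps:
Function('d')(u, U) = Add(5, Pow(U, 2)) (Function('d')(u, U) = Add(Pow(U, 2), 5) = Add(5, Pow(U, 2)))
Mul(Function('d')(-2, 7), -144) = Mul(Add(5, Pow(7, 2)), -144) = Mul(Add(5, 49), -144) = Mul(54, -144) = -7776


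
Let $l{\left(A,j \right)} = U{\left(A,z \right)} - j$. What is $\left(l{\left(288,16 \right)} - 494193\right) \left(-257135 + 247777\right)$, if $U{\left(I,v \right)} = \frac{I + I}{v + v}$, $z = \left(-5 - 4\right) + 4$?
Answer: $\frac{23126734214}{5} \approx 4.6254 \cdot 10^{9}$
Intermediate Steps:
$z = -5$ ($z = -9 + 4 = -5$)
$U{\left(I,v \right)} = \frac{I}{v}$ ($U{\left(I,v \right)} = \frac{2 I}{2 v} = 2 I \frac{1}{2 v} = \frac{I}{v}$)
$l{\left(A,j \right)} = - j - \frac{A}{5}$ ($l{\left(A,j \right)} = \frac{A}{-5} - j = A \left(- \frac{1}{5}\right) - j = - \frac{A}{5} - j = - j - \frac{A}{5}$)
$\left(l{\left(288,16 \right)} - 494193\right) \left(-257135 + 247777\right) = \left(\left(\left(-1\right) 16 - \frac{288}{5}\right) - 494193\right) \left(-257135 + 247777\right) = \left(\left(-16 - \frac{288}{5}\right) - 494193\right) \left(-9358\right) = \left(- \frac{368}{5} - 494193\right) \left(-9358\right) = \left(- \frac{2471333}{5}\right) \left(-9358\right) = \frac{23126734214}{5}$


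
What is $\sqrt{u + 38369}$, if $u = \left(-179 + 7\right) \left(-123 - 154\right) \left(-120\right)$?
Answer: $i \sqrt{5678911} \approx 2383.0 i$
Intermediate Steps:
$u = -5717280$ ($u = \left(-172\right) \left(-277\right) \left(-120\right) = 47644 \left(-120\right) = -5717280$)
$\sqrt{u + 38369} = \sqrt{-5717280 + 38369} = \sqrt{-5678911} = i \sqrt{5678911}$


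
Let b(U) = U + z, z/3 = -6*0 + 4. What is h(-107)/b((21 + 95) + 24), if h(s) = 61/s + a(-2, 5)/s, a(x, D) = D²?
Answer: -43/8132 ≈ -0.0052878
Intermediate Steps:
z = 12 (z = 3*(-6*0 + 4) = 3*(0 + 4) = 3*4 = 12)
b(U) = 12 + U (b(U) = U + 12 = 12 + U)
h(s) = 86/s (h(s) = 61/s + 5²/s = 61/s + 25/s = 86/s)
h(-107)/b((21 + 95) + 24) = (86/(-107))/(12 + ((21 + 95) + 24)) = (86*(-1/107))/(12 + (116 + 24)) = -86/(107*(12 + 140)) = -86/107/152 = -86/107*1/152 = -43/8132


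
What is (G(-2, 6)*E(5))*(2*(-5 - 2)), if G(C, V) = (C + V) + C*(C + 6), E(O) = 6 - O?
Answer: 56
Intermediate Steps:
G(C, V) = C + V + C*(6 + C) (G(C, V) = (C + V) + C*(6 + C) = C + V + C*(6 + C))
(G(-2, 6)*E(5))*(2*(-5 - 2)) = ((6 + (-2)² + 7*(-2))*(6 - 1*5))*(2*(-5 - 2)) = ((6 + 4 - 14)*(6 - 5))*(2*(-7)) = -4*1*(-14) = -4*(-14) = 56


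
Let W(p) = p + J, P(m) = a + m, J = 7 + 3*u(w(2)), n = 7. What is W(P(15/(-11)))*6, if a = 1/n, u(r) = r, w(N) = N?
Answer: 5442/77 ≈ 70.675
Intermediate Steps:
a = ⅐ (a = 1/7 = ⅐ ≈ 0.14286)
J = 13 (J = 7 + 3*2 = 7 + 6 = 13)
P(m) = ⅐ + m
W(p) = 13 + p (W(p) = p + 13 = 13 + p)
W(P(15/(-11)))*6 = (13 + (⅐ + 15/(-11)))*6 = (13 + (⅐ + 15*(-1/11)))*6 = (13 + (⅐ - 15/11))*6 = (13 - 94/77)*6 = (907/77)*6 = 5442/77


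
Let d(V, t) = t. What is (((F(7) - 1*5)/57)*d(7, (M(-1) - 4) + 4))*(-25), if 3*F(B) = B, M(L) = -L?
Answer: 200/171 ≈ 1.1696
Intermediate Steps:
F(B) = B/3
(((F(7) - 1*5)/57)*d(7, (M(-1) - 4) + 4))*(-25) = ((((⅓)*7 - 1*5)/57)*((-1*(-1) - 4) + 4))*(-25) = (((7/3 - 5)*(1/57))*((1 - 4) + 4))*(-25) = ((-8/3*1/57)*(-3 + 4))*(-25) = -8/171*1*(-25) = -8/171*(-25) = 200/171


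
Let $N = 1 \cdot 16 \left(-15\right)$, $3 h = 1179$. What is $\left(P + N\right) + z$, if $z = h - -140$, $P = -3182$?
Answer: $-2889$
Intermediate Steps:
$h = 393$ ($h = \frac{1}{3} \cdot 1179 = 393$)
$z = 533$ ($z = 393 - -140 = 393 + \left(-580 + 720\right) = 393 + 140 = 533$)
$N = -240$ ($N = 16 \left(-15\right) = -240$)
$\left(P + N\right) + z = \left(-3182 - 240\right) + 533 = -3422 + 533 = -2889$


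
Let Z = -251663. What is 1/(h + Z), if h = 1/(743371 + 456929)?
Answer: -1200300/302071098899 ≈ -3.9736e-6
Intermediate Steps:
h = 1/1200300 ≈ 8.3313e-7
1/(h + Z) = 1/(1/1200300 - 251663) = 1/(-302071098899/1200300) = -1200300/302071098899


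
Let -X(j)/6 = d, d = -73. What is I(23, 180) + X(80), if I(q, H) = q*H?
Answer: 4578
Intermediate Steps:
I(q, H) = H*q
X(j) = 438 (X(j) = -6*(-73) = 438)
I(23, 180) + X(80) = 180*23 + 438 = 4140 + 438 = 4578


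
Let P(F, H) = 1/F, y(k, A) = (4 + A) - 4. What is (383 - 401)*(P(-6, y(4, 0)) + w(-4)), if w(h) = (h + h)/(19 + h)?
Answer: 63/5 ≈ 12.600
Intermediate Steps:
y(k, A) = A
w(h) = 2*h/(19 + h) (w(h) = (2*h)/(19 + h) = 2*h/(19 + h))
(383 - 401)*(P(-6, y(4, 0)) + w(-4)) = (383 - 401)*(1/(-6) + 2*(-4)/(19 - 4)) = -18*(-⅙ + 2*(-4)/15) = -18*(-⅙ + 2*(-4)*(1/15)) = -18*(-⅙ - 8/15) = -18*(-7/10) = 63/5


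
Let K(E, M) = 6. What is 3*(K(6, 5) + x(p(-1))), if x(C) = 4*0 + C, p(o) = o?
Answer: 15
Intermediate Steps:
x(C) = C (x(C) = 0 + C = C)
3*(K(6, 5) + x(p(-1))) = 3*(6 - 1) = 3*5 = 15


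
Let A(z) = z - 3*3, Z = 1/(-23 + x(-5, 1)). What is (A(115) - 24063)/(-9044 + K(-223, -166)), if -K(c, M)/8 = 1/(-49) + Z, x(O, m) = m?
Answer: 12912823/4874432 ≈ 2.6491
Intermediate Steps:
Z = -1/22 (Z = 1/(-23 + 1) = 1/(-22) = -1/22 ≈ -0.045455)
K(c, M) = 284/539 (K(c, M) = -8*(1/(-49) - 1/22) = -8*(-1/49 - 1/22) = -8*(-71/1078) = 284/539)
A(z) = -9 + z (A(z) = z - 9 = -9 + z)
(A(115) - 24063)/(-9044 + K(-223, -166)) = ((-9 + 115) - 24063)/(-9044 + 284/539) = (106 - 24063)/(-4874432/539) = -23957*(-539/4874432) = 12912823/4874432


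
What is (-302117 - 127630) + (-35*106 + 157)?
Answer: -433300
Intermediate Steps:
(-302117 - 127630) + (-35*106 + 157) = -429747 + (-3710 + 157) = -429747 - 3553 = -433300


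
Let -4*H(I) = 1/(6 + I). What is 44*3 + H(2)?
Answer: 4223/32 ≈ 131.97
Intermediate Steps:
H(I) = -1/(4*(6 + I))
44*3 + H(2) = 44*3 - 1/(24 + 4*2) = 132 - 1/(24 + 8) = 132 - 1/32 = 4223/32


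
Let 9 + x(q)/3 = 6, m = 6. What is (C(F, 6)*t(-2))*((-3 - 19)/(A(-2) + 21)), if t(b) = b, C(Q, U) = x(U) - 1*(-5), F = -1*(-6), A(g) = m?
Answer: -176/27 ≈ -6.5185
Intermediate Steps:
A(g) = 6
x(q) = -9 (x(q) = -27 + 3*6 = -27 + 18 = -9)
F = 6
C(Q, U) = -4 (C(Q, U) = -9 - 1*(-5) = -9 + 5 = -4)
(C(F, 6)*t(-2))*((-3 - 19)/(A(-2) + 21)) = (-4*(-2))*((-3 - 19)/(6 + 21)) = 8*(-22/27) = -176/27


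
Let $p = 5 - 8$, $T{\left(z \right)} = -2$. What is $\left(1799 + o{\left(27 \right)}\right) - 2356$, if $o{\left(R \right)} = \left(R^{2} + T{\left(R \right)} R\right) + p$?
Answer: $115$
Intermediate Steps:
$p = -3$ ($p = 5 - 8 = -3$)
$o{\left(R \right)} = -3 + R^{2} - 2 R$ ($o{\left(R \right)} = \left(R^{2} - 2 R\right) - 3 = -3 + R^{2} - 2 R$)
$\left(1799 + o{\left(27 \right)}\right) - 2356 = \left(1799 - \left(57 - 729\right)\right) - 2356 = \left(1799 - -672\right) - 2356 = \left(1799 + 672\right) - 2356 = 2471 - 2356 = 115$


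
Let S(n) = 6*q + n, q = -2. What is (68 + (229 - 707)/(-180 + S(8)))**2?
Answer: 42185025/8464 ≈ 4984.1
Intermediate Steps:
S(n) = -12 + n (S(n) = 6*(-2) + n = -12 + n)
(68 + (229 - 707)/(-180 + S(8)))**2 = (68 + (229 - 707)/(-180 + (-12 + 8)))**2 = (68 - 478/(-180 - 4))**2 = (68 - 478/(-184))**2 = (68 - 478*(-1/184))**2 = (68 + 239/92)**2 = (6495/92)**2 = 42185025/8464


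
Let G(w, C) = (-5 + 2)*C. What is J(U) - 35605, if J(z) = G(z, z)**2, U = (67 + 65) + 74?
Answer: 346319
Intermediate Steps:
G(w, C) = -3*C
U = 206 (U = 132 + 74 = 206)
J(z) = 9*z**2 (J(z) = (-3*z)**2 = 9*z**2)
J(U) - 35605 = 9*206**2 - 35605 = 9*42436 - 35605 = 381924 - 35605 = 346319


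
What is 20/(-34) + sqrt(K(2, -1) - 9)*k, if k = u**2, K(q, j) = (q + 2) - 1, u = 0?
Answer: -10/17 ≈ -0.58823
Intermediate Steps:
K(q, j) = 1 + q (K(q, j) = (2 + q) - 1 = 1 + q)
k = 0 (k = 0**2 = 0)
20/(-34) + sqrt(K(2, -1) - 9)*k = 20/(-34) + sqrt((1 + 2) - 9)*0 = 20*(-1/34) + sqrt(3 - 9)*0 = -10/17 + sqrt(-6)*0 = -10/17 + (I*sqrt(6))*0 = -10/17 + 0 = -10/17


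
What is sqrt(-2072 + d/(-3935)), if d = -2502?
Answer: I*sqrt(32073468830)/3935 ≈ 45.512*I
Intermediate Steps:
sqrt(-2072 + d/(-3935)) = sqrt(-2072 - 2502/(-3935)) = sqrt(-2072 - 2502*(-1/3935)) = sqrt(-2072 + 2502/3935) = sqrt(-8150818/3935) = I*sqrt(32073468830)/3935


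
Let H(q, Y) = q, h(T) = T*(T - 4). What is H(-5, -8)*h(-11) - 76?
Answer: -901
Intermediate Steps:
h(T) = T*(-4 + T)
H(-5, -8)*h(-11) - 76 = -(-55)*(-4 - 11) - 76 = -(-55)*(-15) - 76 = -5*165 - 76 = -825 - 76 = -901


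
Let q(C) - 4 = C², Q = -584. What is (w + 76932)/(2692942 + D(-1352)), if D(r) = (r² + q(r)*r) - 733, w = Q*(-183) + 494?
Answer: -184298/2466811503 ≈ -7.4711e-5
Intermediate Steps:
q(C) = 4 + C²
w = 107366 (w = -584*(-183) + 494 = 106872 + 494 = 107366)
D(r) = -733 + r² + r*(4 + r²) (D(r) = (r² + (4 + r²)*r) - 733 = (r² + r*(4 + r²)) - 733 = -733 + r² + r*(4 + r²))
(w + 76932)/(2692942 + D(-1352)) = (107366 + 76932)/(2692942 + (-733 + (-1352)² - 1352*(4 + (-1352)²))) = 184298/(2692942 + (-733 + 1827904 - 1352*(4 + 1827904))) = 184298/(2692942 + (-733 + 1827904 - 1352*1827908)) = 184298/(2692942 + (-733 + 1827904 - 2471331616)) = 184298/(2692942 - 2469504445) = 184298/(-2466811503) = 184298*(-1/2466811503) = -184298/2466811503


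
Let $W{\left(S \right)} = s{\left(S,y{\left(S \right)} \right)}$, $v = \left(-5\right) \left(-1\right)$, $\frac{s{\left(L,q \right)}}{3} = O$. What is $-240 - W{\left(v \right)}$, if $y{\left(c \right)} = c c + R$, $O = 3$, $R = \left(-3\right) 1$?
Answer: $-249$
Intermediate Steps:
$R = -3$
$y{\left(c \right)} = -3 + c^{2}$ ($y{\left(c \right)} = c c - 3 = c^{2} - 3 = -3 + c^{2}$)
$s{\left(L,q \right)} = 9$ ($s{\left(L,q \right)} = 3 \cdot 3 = 9$)
$v = 5$
$W{\left(S \right)} = 9$
$-240 - W{\left(v \right)} = -240 - 9 = -249$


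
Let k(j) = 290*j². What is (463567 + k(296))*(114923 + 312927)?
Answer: 11069423764950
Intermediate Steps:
(463567 + k(296))*(114923 + 312927) = (463567 + 290*296²)*(114923 + 312927) = (463567 + 290*87616)*427850 = (463567 + 25408640)*427850 = 25872207*427850 = 11069423764950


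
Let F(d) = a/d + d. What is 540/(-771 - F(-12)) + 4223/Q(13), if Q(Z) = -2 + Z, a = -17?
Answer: 7692719/20075 ≈ 383.20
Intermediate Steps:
F(d) = d - 17/d (F(d) = -17/d + d = d - 17/d)
540/(-771 - F(-12)) + 4223/Q(13) = 540/(-771 - (-12 - 17/(-12))) + 4223/(-2 + 13) = 540/(-771 - (-12 - 17*(-1/12))) + 4223/11 = 540/(-771 - (-12 + 17/12)) + 4223*(1/11) = 540/(-771 - 1*(-127/12)) + 4223/11 = 540/(-771 + 127/12) + 4223/11 = 540/(-9125/12) + 4223/11 = 540*(-12/9125) + 4223/11 = -1296/1825 + 4223/11 = 7692719/20075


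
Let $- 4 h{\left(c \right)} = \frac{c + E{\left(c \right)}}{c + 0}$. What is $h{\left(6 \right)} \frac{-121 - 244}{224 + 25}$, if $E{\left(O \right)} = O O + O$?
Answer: $\frac{730}{249} \approx 2.9317$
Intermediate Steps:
$E{\left(O \right)} = O + O^{2}$ ($E{\left(O \right)} = O^{2} + O = O + O^{2}$)
$h{\left(c \right)} = - \frac{c + c \left(1 + c\right)}{4 c}$ ($h{\left(c \right)} = - \frac{\left(c + c \left(1 + c\right)\right) \frac{1}{c + 0}}{4} = - \frac{\left(c + c \left(1 + c\right)\right) \frac{1}{c}}{4} = - \frac{\frac{1}{c} \left(c + c \left(1 + c\right)\right)}{4} = - \frac{c + c \left(1 + c\right)}{4 c}$)
$h{\left(6 \right)} \frac{-121 - 244}{224 + 25} = \left(- \frac{1}{2} - \frac{3}{2}\right) \frac{-121 - 244}{224 + 25} = \left(- \frac{1}{2} - \frac{3}{2}\right) \left(- \frac{365}{249}\right) = - 2 \left(\left(-365\right) \frac{1}{249}\right) = \left(-2\right) \left(- \frac{365}{249}\right) = \frac{730}{249}$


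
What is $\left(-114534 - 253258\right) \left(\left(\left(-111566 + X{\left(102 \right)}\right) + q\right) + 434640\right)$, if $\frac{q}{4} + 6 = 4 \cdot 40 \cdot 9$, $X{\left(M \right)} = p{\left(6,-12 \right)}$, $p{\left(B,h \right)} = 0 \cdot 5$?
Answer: $-120933687520$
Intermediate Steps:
$p{\left(B,h \right)} = 0$
$X{\left(M \right)} = 0$
$q = 5736$ ($q = -24 + 4 \cdot 4 \cdot 40 \cdot 9 = -24 + 4 \cdot 160 \cdot 9 = -24 + 4 \cdot 1440 = -24 + 5760 = 5736$)
$\left(-114534 - 253258\right) \left(\left(\left(-111566 + X{\left(102 \right)}\right) + q\right) + 434640\right) = \left(-114534 - 253258\right) \left(\left(\left(-111566 + 0\right) + 5736\right) + 434640\right) = - 367792 \left(\left(-111566 + 5736\right) + 434640\right) = - 367792 \left(-105830 + 434640\right) = \left(-367792\right) 328810 = -120933687520$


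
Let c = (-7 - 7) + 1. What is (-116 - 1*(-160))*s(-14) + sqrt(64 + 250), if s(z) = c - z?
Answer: 44 + sqrt(314) ≈ 61.720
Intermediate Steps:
c = -13 (c = -14 + 1 = -13)
s(z) = -13 - z
(-116 - 1*(-160))*s(-14) + sqrt(64 + 250) = (-116 - 1*(-160))*(-13 - 1*(-14)) + sqrt(64 + 250) = (-116 + 160)*(-13 + 14) + sqrt(314) = 44*1 + sqrt(314) = 44 + sqrt(314)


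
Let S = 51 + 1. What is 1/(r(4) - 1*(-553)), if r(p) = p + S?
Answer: 1/609 ≈ 0.0016420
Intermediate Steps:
S = 52
r(p) = 52 + p (r(p) = p + 52 = 52 + p)
1/(r(4) - 1*(-553)) = 1/((52 + 4) - 1*(-553)) = 1/(56 + 553) = 1/609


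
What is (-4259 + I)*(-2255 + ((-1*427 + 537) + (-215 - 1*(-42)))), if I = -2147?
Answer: 14849108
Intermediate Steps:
(-4259 + I)*(-2255 + ((-1*427 + 537) + (-215 - 1*(-42)))) = (-4259 - 2147)*(-2255 + ((-1*427 + 537) + (-215 - 1*(-42)))) = -6406*(-2255 + ((-427 + 537) + (-215 + 42))) = -6406*(-2255 + (110 - 173)) = -6406*(-2255 - 63) = -6406*(-2318) = 14849108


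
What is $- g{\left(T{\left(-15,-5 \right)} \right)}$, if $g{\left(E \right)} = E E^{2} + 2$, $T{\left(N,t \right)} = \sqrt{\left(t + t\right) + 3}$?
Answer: $-2 + 7 i \sqrt{7} \approx -2.0 + 18.52 i$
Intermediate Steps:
$T{\left(N,t \right)} = \sqrt{3 + 2 t}$ ($T{\left(N,t \right)} = \sqrt{2 t + 3} = \sqrt{3 + 2 t}$)
$g{\left(E \right)} = 2 + E^{3}$ ($g{\left(E \right)} = E^{3} + 2 = 2 + E^{3}$)
$- g{\left(T{\left(-15,-5 \right)} \right)} = - (2 + \left(\sqrt{3 + 2 \left(-5\right)}\right)^{3}) = - (2 + \left(\sqrt{3 - 10}\right)^{3}) = - (2 + \left(\sqrt{-7}\right)^{3}) = - (2 + \left(i \sqrt{7}\right)^{3}) = - (2 - 7 i \sqrt{7}) = -2 + 7 i \sqrt{7}$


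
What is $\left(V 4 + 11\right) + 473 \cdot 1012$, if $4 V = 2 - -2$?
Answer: $478691$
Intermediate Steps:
$V = 1$ ($V = \frac{2 - -2}{4} = \frac{2 + 2}{4} = \frac{1}{4} \cdot 4 = 1$)
$\left(V 4 + 11\right) + 473 \cdot 1012 = \left(1 \cdot 4 + 11\right) + 473 \cdot 1012 = \left(4 + 11\right) + 478676 = 15 + 478676 = 478691$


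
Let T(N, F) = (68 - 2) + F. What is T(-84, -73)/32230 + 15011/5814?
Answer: 7114174/2755665 ≈ 2.5817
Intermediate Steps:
T(N, F) = 66 + F
T(-84, -73)/32230 + 15011/5814 = (66 - 73)/32230 + 15011/5814 = -7*1/32230 + 15011*(1/5814) = -7/32230 + 883/342 = 7114174/2755665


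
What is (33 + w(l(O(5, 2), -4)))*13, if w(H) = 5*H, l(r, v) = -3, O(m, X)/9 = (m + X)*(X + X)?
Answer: 234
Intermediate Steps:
O(m, X) = 18*X*(X + m) (O(m, X) = 9*((m + X)*(X + X)) = 9*((X + m)*(2*X)) = 9*(2*X*(X + m)) = 18*X*(X + m))
(33 + w(l(O(5, 2), -4)))*13 = (33 + 5*(-3))*13 = (33 - 15)*13 = 18*13 = 234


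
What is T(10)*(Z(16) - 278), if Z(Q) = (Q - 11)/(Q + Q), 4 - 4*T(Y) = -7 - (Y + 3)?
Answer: -26673/16 ≈ -1667.1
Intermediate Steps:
T(Y) = 7/2 + Y/4 (T(Y) = 1 - (-7 - (Y + 3))/4 = 1 - (-7 - (3 + Y))/4 = 1 - (-7 + (-3 - Y))/4 = 1 - (-10 - Y)/4 = 1 + (5/2 + Y/4) = 7/2 + Y/4)
Z(Q) = (-11 + Q)/(2*Q) (Z(Q) = (-11 + Q)/((2*Q)) = (-11 + Q)*(1/(2*Q)) = (-11 + Q)/(2*Q))
T(10)*(Z(16) - 278) = (7/2 + (¼)*10)*((½)*(-11 + 16)/16 - 278) = (7/2 + 5/2)*((½)*(1/16)*5 - 278) = 6*(5/32 - 278) = 6*(-8891/32) = -26673/16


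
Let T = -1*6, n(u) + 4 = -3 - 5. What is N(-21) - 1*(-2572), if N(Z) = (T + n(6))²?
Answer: 2896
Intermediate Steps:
n(u) = -12 (n(u) = -4 + (-3 - 5) = -4 - 8 = -12)
T = -6
N(Z) = 324 (N(Z) = (-6 - 12)² = (-18)² = 324)
N(-21) - 1*(-2572) = 324 - 1*(-2572) = 324 + 2572 = 2896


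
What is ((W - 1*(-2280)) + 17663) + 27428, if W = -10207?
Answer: 37164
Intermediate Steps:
((W - 1*(-2280)) + 17663) + 27428 = ((-10207 - 1*(-2280)) + 17663) + 27428 = ((-10207 + 2280) + 17663) + 27428 = (-7927 + 17663) + 27428 = 9736 + 27428 = 37164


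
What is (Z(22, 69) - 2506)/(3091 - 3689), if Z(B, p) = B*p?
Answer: 38/23 ≈ 1.6522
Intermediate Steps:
(Z(22, 69) - 2506)/(3091 - 3689) = (22*69 - 2506)/(3091 - 3689) = (1518 - 2506)/(-598) = -988*(-1/598) = 38/23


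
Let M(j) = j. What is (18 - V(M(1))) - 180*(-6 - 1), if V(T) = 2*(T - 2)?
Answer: 1280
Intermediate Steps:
V(T) = -4 + 2*T (V(T) = 2*(-2 + T) = -4 + 2*T)
(18 - V(M(1))) - 180*(-6 - 1) = (18 - (-4 + 2*1)) - 180*(-6 - 1) = (18 - (-4 + 2)) - 180*(-7) = (18 - 1*(-2)) - 45*(-28) = (18 + 2) + 1260 = 20 + 1260 = 1280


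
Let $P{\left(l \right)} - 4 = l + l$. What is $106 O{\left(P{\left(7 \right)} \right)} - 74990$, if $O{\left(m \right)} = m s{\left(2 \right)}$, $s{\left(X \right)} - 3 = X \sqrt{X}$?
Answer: $-69266 + 3816 \sqrt{2} \approx -63869.0$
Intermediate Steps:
$s{\left(X \right)} = 3 + X^{\frac{3}{2}}$ ($s{\left(X \right)} = 3 + X \sqrt{X} = 3 + X^{\frac{3}{2}}$)
$P{\left(l \right)} = 4 + 2 l$ ($P{\left(l \right)} = 4 + \left(l + l\right) = 4 + 2 l$)
$O{\left(m \right)} = m \left(3 + 2 \sqrt{2}\right)$ ($O{\left(m \right)} = m \left(3 + 2^{\frac{3}{2}}\right) = m \left(3 + 2 \sqrt{2}\right)$)
$106 O{\left(P{\left(7 \right)} \right)} - 74990 = 106 \left(4 + 2 \cdot 7\right) \left(3 + 2 \sqrt{2}\right) - 74990 = 106 \left(4 + 14\right) \left(3 + 2 \sqrt{2}\right) - 74990 = 106 \cdot 18 \left(3 + 2 \sqrt{2}\right) - 74990 = 106 \left(54 + 36 \sqrt{2}\right) - 74990 = \left(5724 + 3816 \sqrt{2}\right) - 74990 = -69266 + 3816 \sqrt{2}$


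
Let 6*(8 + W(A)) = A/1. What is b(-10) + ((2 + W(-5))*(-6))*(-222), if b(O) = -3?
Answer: -9105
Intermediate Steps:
W(A) = -8 + A/6 (W(A) = -8 + (A/1)/6 = -8 + (A*1)/6 = -8 + A/6)
b(-10) + ((2 + W(-5))*(-6))*(-222) = -3 + ((2 + (-8 + (⅙)*(-5)))*(-6))*(-222) = -3 + ((2 + (-8 - ⅚))*(-6))*(-222) = -3 + ((2 - 53/6)*(-6))*(-222) = -3 - 41/6*(-6)*(-222) = -3 + 41*(-222) = -3 - 9102 = -9105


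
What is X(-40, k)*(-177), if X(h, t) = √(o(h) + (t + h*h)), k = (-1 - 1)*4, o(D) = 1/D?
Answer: -177*√636790/20 ≈ -7062.2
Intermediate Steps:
o(D) = 1/D
k = -8 (k = -2*4 = -8)
X(h, t) = √(t + 1/h + h²) (X(h, t) = √(1/h + (t + h*h)) = √(1/h + (t + h²)) = √(t + 1/h + h²))
X(-40, k)*(-177) = √(-8 + 1/(-40) + (-40)²)*(-177) = √(-8 - 1/40 + 1600)*(-177) = √(63679/40)*(-177) = (√636790/20)*(-177) = -177*√636790/20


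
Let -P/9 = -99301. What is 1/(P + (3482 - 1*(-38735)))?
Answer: 1/935926 ≈ 1.0685e-6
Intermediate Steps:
P = 893709 (P = -9*(-99301) = 893709)
1/(P + (3482 - 1*(-38735))) = 1/(893709 + (3482 - 1*(-38735))) = 1/(893709 + (3482 + 38735)) = 1/(893709 + 42217) = 1/935926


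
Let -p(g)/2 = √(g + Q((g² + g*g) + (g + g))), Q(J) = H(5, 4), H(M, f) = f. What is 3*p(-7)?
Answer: -6*I*√3 ≈ -10.392*I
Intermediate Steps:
Q(J) = 4
p(g) = -2*√(4 + g) (p(g) = -2*√(g + 4) = -2*√(4 + g))
3*p(-7) = 3*(-2*√(4 - 7)) = 3*(-2*I*√3) = -6*I*√3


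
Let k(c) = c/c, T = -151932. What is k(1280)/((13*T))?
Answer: -1/1975116 ≈ -5.0630e-7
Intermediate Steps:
k(c) = 1
k(1280)/((13*T)) = 1/(13*(-151932)) = 1/(-1975116) = 1*(-1/1975116) = -1/1975116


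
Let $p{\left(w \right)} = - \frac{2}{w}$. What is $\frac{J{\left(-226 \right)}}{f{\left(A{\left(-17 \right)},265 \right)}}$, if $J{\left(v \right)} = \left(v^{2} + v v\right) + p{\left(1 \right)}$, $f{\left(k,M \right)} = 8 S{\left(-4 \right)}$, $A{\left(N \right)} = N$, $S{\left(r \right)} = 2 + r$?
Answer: $- \frac{51075}{8} \approx -6384.4$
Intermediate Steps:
$f{\left(k,M \right)} = -16$ ($f{\left(k,M \right)} = 8 \left(2 - 4\right) = 8 \left(-2\right) = -16$)
$J{\left(v \right)} = -2 + 2 v^{2}$ ($J{\left(v \right)} = \left(v^{2} + v v\right) - \frac{2}{1} = \left(v^{2} + v^{2}\right) - 2 = 2 v^{2} - 2 = -2 + 2 v^{2}$)
$\frac{J{\left(-226 \right)}}{f{\left(A{\left(-17 \right)},265 \right)}} = \frac{-2 + 2 \left(-226\right)^{2}}{-16} = \left(-2 + 2 \cdot 51076\right) \left(- \frac{1}{16}\right) = \left(-2 + 102152\right) \left(- \frac{1}{16}\right) = 102150 \left(- \frac{1}{16}\right) = - \frac{51075}{8}$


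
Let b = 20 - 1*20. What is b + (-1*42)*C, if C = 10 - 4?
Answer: -252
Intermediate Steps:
C = 6
b = 0 (b = 20 - 20 = 0)
b + (-1*42)*C = 0 - 1*42*6 = 0 - 42*6 = 0 - 252 = -252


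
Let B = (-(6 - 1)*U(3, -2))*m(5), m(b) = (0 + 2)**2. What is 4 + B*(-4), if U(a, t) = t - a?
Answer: -396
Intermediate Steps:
m(b) = 4 (m(b) = 2**2 = 4)
B = 100 (B = -(6 - 1)*(-2 - 1*3)*4 = -5*(-2 - 3)*4 = -5*(-5)*4 = -1*(-25)*4 = 25*4 = 100)
4 + B*(-4) = 4 + 100*(-4) = 4 - 400 = -396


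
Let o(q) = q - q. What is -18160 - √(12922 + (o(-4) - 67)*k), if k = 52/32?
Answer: -18160 - √205010/4 ≈ -18273.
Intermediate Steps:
o(q) = 0
k = 13/8 (k = 52*(1/32) = 13/8 ≈ 1.6250)
-18160 - √(12922 + (o(-4) - 67)*k) = -18160 - √(12922 + (0 - 67)*(13/8)) = -18160 - √(12922 - 67*13/8) = -18160 - √(12922 - 871/8) = -18160 - √(102505/8) = -18160 - √205010/4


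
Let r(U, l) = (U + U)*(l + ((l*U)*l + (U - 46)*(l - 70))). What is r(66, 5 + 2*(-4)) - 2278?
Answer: -116986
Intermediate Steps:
r(U, l) = 2*U*(l + U*l² + (-70 + l)*(-46 + U)) (r(U, l) = (2*U)*(l + ((U*l)*l + (-46 + U)*(-70 + l))) = (2*U)*(l + (U*l² + (-70 + l)*(-46 + U))) = (2*U)*(l + U*l² + (-70 + l)*(-46 + U)) = 2*U*(l + U*l² + (-70 + l)*(-46 + U)))
r(66, 5 + 2*(-4)) - 2278 = 2*66*(3220 - 70*66 - 45*(5 + 2*(-4)) + 66*(5 + 2*(-4)) + 66*(5 + 2*(-4))²) - 2278 = 2*66*(3220 - 4620 - 45*(5 - 8) + 66*(5 - 8) + 66*(5 - 8)²) - 2278 = 2*66*(3220 - 4620 - 45*(-3) + 66*(-3) + 66*(-3)²) - 2278 = 2*66*(3220 - 4620 + 135 - 198 + 66*9) - 2278 = 2*66*(3220 - 4620 + 135 - 198 + 594) - 2278 = 2*66*(-869) - 2278 = -114708 - 2278 = -116986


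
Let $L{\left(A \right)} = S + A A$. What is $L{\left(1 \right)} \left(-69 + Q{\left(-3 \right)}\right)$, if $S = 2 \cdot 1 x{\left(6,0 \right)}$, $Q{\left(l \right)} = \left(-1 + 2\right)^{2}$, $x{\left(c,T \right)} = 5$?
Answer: $-748$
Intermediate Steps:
$Q{\left(l \right)} = 1$ ($Q{\left(l \right)} = 1^{2} = 1$)
$S = 10$ ($S = 2 \cdot 1 \cdot 5 = 2 \cdot 5 = 10$)
$L{\left(A \right)} = 10 + A^{2}$ ($L{\left(A \right)} = 10 + A A = 10 + A^{2}$)
$L{\left(1 \right)} \left(-69 + Q{\left(-3 \right)}\right) = \left(10 + 1^{2}\right) \left(-69 + 1\right) = \left(10 + 1\right) \left(-68\right) = 11 \left(-68\right) = -748$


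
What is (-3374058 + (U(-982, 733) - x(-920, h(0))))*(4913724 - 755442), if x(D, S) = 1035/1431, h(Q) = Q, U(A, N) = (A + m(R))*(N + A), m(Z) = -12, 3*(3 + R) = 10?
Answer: -689057659295002/53 ≈ -1.3001e+13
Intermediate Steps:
R = ⅓ (R = -3 + (⅓)*10 = -3 + 10/3 = ⅓ ≈ 0.33333)
U(A, N) = (-12 + A)*(A + N) (U(A, N) = (A - 12)*(N + A) = (-12 + A)*(A + N))
x(D, S) = 115/159 (x(D, S) = 1035*(1/1431) = 115/159)
(-3374058 + (U(-982, 733) - x(-920, h(0))))*(4913724 - 755442) = (-3374058 + (((-982)² - 12*(-982) - 12*733 - 982*733) - 1*115/159))*(4913724 - 755442) = (-3374058 + ((964324 + 11784 - 8796 - 719806) - 115/159))*4158282 = (-3374058 + (247506 - 115/159))*4158282 = (-3374058 + 39353339/159)*4158282 = -497121883/159*4158282 = -689057659295002/53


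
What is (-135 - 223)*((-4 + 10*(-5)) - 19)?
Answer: 26134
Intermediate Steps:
(-135 - 223)*((-4 + 10*(-5)) - 19) = -358*((-4 - 50) - 19) = -358*(-54 - 19) = -358*(-73) = 26134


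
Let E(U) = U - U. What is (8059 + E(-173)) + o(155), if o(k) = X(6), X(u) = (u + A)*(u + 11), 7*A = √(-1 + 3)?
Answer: 8161 + 17*√2/7 ≈ 8164.4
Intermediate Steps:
A = √2/7 (A = √(-1 + 3)/7 = √2/7 ≈ 0.20203)
E(U) = 0
X(u) = (11 + u)*(u + √2/7) (X(u) = (u + √2/7)*(u + 11) = (u + √2/7)*(11 + u) = (11 + u)*(u + √2/7))
o(k) = 102 + 17*√2/7 (o(k) = 6² + 11*6 + 11*√2/7 + (⅐)*6*√2 = 36 + 66 + 11*√2/7 + 6*√2/7 = 102 + 17*√2/7)
(8059 + E(-173)) + o(155) = (8059 + 0) + (102 + 17*√2/7) = 8059 + (102 + 17*√2/7) = 8161 + 17*√2/7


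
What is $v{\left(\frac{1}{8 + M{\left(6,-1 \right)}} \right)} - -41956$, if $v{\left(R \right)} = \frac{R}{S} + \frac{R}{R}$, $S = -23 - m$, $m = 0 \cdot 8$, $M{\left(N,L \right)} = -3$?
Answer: $\frac{4825054}{115} \approx 41957.0$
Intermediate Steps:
$m = 0$
$S = -23$ ($S = -23 - 0 = -23 + 0 = -23$)
$v{\left(R \right)} = 1 - \frac{R}{23}$ ($v{\left(R \right)} = \frac{R}{-23} + \frac{R}{R} = R \left(- \frac{1}{23}\right) + 1 = - \frac{R}{23} + 1 = 1 - \frac{R}{23}$)
$v{\left(\frac{1}{8 + M{\left(6,-1 \right)}} \right)} - -41956 = \left(1 - \frac{1}{23 \left(8 - 3\right)}\right) - -41956 = \left(1 - \frac{1}{23 \cdot 5}\right) + 41956 = \left(1 - \frac{1}{115}\right) + 41956 = \frac{114}{115} + 41956 = \frac{4825054}{115}$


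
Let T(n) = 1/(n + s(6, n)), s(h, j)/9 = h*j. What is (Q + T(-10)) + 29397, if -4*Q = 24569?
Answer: 25580223/1100 ≈ 23255.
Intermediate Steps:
Q = -24569/4 (Q = -¼*24569 = -24569/4 ≈ -6142.3)
s(h, j) = 9*h*j (s(h, j) = 9*(h*j) = 9*h*j)
T(n) = 1/(55*n) (T(n) = 1/(n + 9*6*n) = 1/(n + 54*n) = 1/(55*n))
(Q + T(-10)) + 29397 = (-24569/4 + (1/55)/(-10)) + 29397 = (-24569/4 + (1/55)*(-⅒)) + 29397 = (-24569/4 - 1/550) + 29397 = -6756477/1100 + 29397 = 25580223/1100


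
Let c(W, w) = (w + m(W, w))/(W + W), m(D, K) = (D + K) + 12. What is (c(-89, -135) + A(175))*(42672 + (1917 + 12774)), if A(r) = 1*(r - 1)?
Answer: 1796551797/178 ≈ 1.0093e+7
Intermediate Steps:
A(r) = -1 + r (A(r) = 1*(-1 + r) = -1 + r)
m(D, K) = 12 + D + K
c(W, w) = (12 + W + 2*w)/(2*W) (c(W, w) = (w + (12 + W + w))/(W + W) = (12 + W + 2*w)/((2*W)) = (12 + W + 2*w)*(1/(2*W)) = (12 + W + 2*w)/(2*W))
(c(-89, -135) + A(175))*(42672 + (1917 + 12774)) = ((6 - 135 + (½)*(-89))/(-89) + (-1 + 175))*(42672 + (1917 + 12774)) = (-(6 - 135 - 89/2)/89 + 174)*(42672 + 14691) = (-1/89*(-347/2) + 174)*57363 = (347/178 + 174)*57363 = (31319/178)*57363 = 1796551797/178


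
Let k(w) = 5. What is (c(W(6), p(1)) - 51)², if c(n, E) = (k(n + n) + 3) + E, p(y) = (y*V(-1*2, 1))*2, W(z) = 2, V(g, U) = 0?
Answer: 1849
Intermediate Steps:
p(y) = 0 (p(y) = (y*0)*2 = 0*2 = 0)
c(n, E) = 8 + E (c(n, E) = (5 + 3) + E = 8 + E)
(c(W(6), p(1)) - 51)² = ((8 + 0) - 51)² = (8 - 51)² = (-43)² = 1849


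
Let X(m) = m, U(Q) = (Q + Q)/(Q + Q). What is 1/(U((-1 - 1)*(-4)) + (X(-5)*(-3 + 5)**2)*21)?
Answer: -1/419 ≈ -0.0023866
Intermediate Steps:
U(Q) = 1 (U(Q) = (2*Q)/((2*Q)) = (2*Q)*(1/(2*Q)) = 1)
1/(U((-1 - 1)*(-4)) + (X(-5)*(-3 + 5)**2)*21) = 1/(1 - 5*(-3 + 5)**2*21) = 1/(1 - 5*2**2*21) = 1/(1 - 5*4*21) = 1/(1 - 20*21) = 1/(1 - 420) = 1/(-419) = -1/419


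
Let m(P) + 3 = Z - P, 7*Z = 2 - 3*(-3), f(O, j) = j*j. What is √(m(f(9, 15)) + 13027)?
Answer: 6*√17423/7 ≈ 113.14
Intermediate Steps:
f(O, j) = j²
Z = 11/7 (Z = (2 - 3*(-3))/7 = (2 + 9)/7 = (⅐)*11 = 11/7 ≈ 1.5714)
m(P) = -10/7 - P (m(P) = -3 + (11/7 - P) = -10/7 - P)
√(m(f(9, 15)) + 13027) = √((-10/7 - 1*15²) + 13027) = √((-10/7 - 1*225) + 13027) = √((-10/7 - 225) + 13027) = √(-1585/7 + 13027) = √(89604/7) = 6*√17423/7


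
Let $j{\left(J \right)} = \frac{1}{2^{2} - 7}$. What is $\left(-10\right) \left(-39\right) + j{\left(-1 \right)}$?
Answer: $\frac{1169}{3} \approx 389.67$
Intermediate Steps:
$j{\left(J \right)} = - \frac{1}{3}$ ($j{\left(J \right)} = \frac{1}{4 - 7} = \frac{1}{-3} = - \frac{1}{3}$)
$\left(-10\right) \left(-39\right) + j{\left(-1 \right)} = \left(-10\right) \left(-39\right) - \frac{1}{3} = 390 - \frac{1}{3} = \frac{1169}{3}$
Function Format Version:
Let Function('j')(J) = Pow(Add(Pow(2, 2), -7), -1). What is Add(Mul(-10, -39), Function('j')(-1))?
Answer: Rational(1169, 3) ≈ 389.67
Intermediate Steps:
Function('j')(J) = Rational(-1, 3) (Function('j')(J) = Pow(Add(4, -7), -1) = Pow(-3, -1) = Rational(-1, 3))
Add(Mul(-10, -39), Function('j')(-1)) = Add(Mul(-10, -39), Rational(-1, 3)) = Add(390, Rational(-1, 3)) = Rational(1169, 3)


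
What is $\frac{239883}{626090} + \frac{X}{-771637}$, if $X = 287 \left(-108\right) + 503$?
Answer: $\frac{204193960841}{483114209330} \approx 0.42266$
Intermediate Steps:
$X = -30493$ ($X = -30996 + 503 = -30493$)
$\frac{239883}{626090} + \frac{X}{-771637} = \frac{239883}{626090} - \frac{30493}{-771637} = 239883 \cdot \frac{1}{626090} - - \frac{30493}{771637} = \frac{239883}{626090} + \frac{30493}{771637} = \frac{204193960841}{483114209330}$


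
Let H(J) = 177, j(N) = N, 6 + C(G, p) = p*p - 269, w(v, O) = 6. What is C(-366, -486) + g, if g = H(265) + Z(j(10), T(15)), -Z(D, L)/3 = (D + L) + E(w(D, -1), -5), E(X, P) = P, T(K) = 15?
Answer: 236038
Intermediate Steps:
C(G, p) = -275 + p² (C(G, p) = -6 + (p*p - 269) = -6 + (p² - 269) = -6 + (-269 + p²) = -275 + p²)
Z(D, L) = 15 - 3*D - 3*L (Z(D, L) = -3*((D + L) - 5) = -3*(-5 + D + L) = 15 - 3*D - 3*L)
g = 117 (g = 177 + (15 - 3*10 - 3*15) = 177 + (15 - 30 - 45) = 177 - 60 = 117)
C(-366, -486) + g = (-275 + (-486)²) + 117 = (-275 + 236196) + 117 = 235921 + 117 = 236038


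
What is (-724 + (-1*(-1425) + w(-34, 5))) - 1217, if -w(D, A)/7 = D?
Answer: -278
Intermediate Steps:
w(D, A) = -7*D
(-724 + (-1*(-1425) + w(-34, 5))) - 1217 = (-724 + (-1*(-1425) - 7*(-34))) - 1217 = (-724 + (1425 + 238)) - 1217 = (-724 + 1663) - 1217 = 939 - 1217 = -278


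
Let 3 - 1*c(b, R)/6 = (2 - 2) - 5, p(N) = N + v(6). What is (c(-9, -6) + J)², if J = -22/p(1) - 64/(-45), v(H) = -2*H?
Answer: 5354596/2025 ≈ 2644.2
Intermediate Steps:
p(N) = -12 + N (p(N) = N - 2*6 = N - 12 = -12 + N)
J = 154/45 (J = -22/(-12 + 1) - 64/(-45) = -22/(-11) - 64*(-1/45) = -22*(-1/11) + 64/45 = 2 + 64/45 = 154/45 ≈ 3.4222)
c(b, R) = 48 (c(b, R) = 18 - 6*((2 - 2) - 5) = 18 - 6*(0 - 5) = 18 - 6*(-5) = 18 + 30 = 48)
(c(-9, -6) + J)² = (48 + 154/45)² = (2314/45)² = 5354596/2025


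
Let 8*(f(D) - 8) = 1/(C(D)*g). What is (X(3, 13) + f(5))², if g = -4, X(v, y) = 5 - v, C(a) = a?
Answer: 2556801/25600 ≈ 99.875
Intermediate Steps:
f(D) = 8 - 1/(32*D) (f(D) = 8 + 1/(8*((D*(-4)))) = 8 + 1/(8*((-4*D))) = 8 + (-1/(4*D))/8 = 8 - 1/(32*D))
(X(3, 13) + f(5))² = ((5 - 1*3) + (8 - 1/32/5))² = ((5 - 3) + (8 - 1/32*⅕))² = (2 + (8 - 1/160))² = (2 + 1279/160)² = (1599/160)² = 2556801/25600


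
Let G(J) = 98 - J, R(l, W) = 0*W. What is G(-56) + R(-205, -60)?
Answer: 154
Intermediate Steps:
R(l, W) = 0
G(-56) + R(-205, -60) = (98 - 1*(-56)) + 0 = (98 + 56) + 0 = 154 + 0 = 154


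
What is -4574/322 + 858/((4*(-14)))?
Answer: -19015/644 ≈ -29.526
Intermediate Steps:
-4574/322 + 858/((4*(-14))) = -4574*1/322 + 858/(-56) = -2287/161 + 858*(-1/56) = -2287/161 - 429/28 = -19015/644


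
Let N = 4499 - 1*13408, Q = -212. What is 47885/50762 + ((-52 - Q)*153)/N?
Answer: -816046295/452238658 ≈ -1.8045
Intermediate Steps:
N = -8909 (N = 4499 - 13408 = -8909)
47885/50762 + ((-52 - Q)*153)/N = 47885/50762 + ((-52 - 1*(-212))*153)/(-8909) = 47885*(1/50762) + ((-52 + 212)*153)*(-1/8909) = 47885/50762 + (160*153)*(-1/8909) = 47885/50762 + 24480*(-1/8909) = 47885/50762 - 24480/8909 = -816046295/452238658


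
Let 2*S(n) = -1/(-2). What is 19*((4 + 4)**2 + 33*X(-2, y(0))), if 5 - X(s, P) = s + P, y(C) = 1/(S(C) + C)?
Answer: 3097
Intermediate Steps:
S(n) = 1/4 (S(n) = (-1/(-2))/2 = (-1*(-1/2))/2 = (1/2)*(1/2) = 1/4)
y(C) = 1/(1/4 + C)
X(s, P) = 5 - P - s (X(s, P) = 5 - (s + P) = 5 - (P + s) = 5 + (-P - s) = 5 - P - s)
19*((4 + 4)**2 + 33*X(-2, y(0))) = 19*((4 + 4)**2 + 33*(5 - 4/(1 + 4*0) - 1*(-2))) = 19*(8**2 + 33*(5 - 4/(1 + 0) + 2)) = 19*(64 + 33*(5 - 4/1 + 2)) = 19*(64 + 33*(5 - 4 + 2)) = 19*(64 + 33*3) = 19*(64 + 99) = 19*163 = 3097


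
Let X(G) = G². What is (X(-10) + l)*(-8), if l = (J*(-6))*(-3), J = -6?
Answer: 64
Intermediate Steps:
l = -108 (l = -6*(-6)*(-3) = 36*(-3) = -108)
(X(-10) + l)*(-8) = ((-10)² - 108)*(-8) = (100 - 108)*(-8) = -8*(-8) = 64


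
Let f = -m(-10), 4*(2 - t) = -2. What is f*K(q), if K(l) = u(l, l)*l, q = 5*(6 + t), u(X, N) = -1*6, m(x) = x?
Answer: -2550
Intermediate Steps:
t = 5/2 (t = 2 - ¼*(-2) = 2 + ½ = 5/2 ≈ 2.5000)
u(X, N) = -6
q = 85/2 (q = 5*(6 + 5/2) = 5*(17/2) = 85/2 ≈ 42.500)
f = 10 (f = -1*(-10) = 10)
K(l) = -6*l
f*K(q) = 10*(-6*85/2) = 10*(-255) = -2550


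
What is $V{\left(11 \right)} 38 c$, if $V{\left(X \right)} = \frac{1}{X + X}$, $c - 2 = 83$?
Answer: $\frac{1615}{11} \approx 146.82$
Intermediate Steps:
$c = 85$ ($c = 2 + 83 = 85$)
$V{\left(X \right)} = \frac{1}{2 X}$
$V{\left(11 \right)} 38 c = \frac{1}{2 \cdot 11} \cdot 38 \cdot 85 = \frac{1}{2} \cdot \frac{1}{11} \cdot 38 \cdot 85 = \frac{1}{22} \cdot 38 \cdot 85 = \frac{19}{11} \cdot 85 = \frac{1615}{11}$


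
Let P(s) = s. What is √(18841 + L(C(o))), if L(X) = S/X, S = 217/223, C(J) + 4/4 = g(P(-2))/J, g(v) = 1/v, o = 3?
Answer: √936902611/223 ≈ 137.26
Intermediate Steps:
C(J) = -1 - 1/(2*J) (C(J) = -1 + 1/((-2)*J) = -1 - 1/(2*J))
S = 217/223 (S = 217*(1/223) = 217/223 ≈ 0.97309)
L(X) = 217/(223*X)
√(18841 + L(C(o))) = √(18841 + 217/(223*(((-½ - 1*3)/3)))) = √(18841 + 217/(223*(((-½ - 3)/3)))) = √(18841 + 217/(223*(((⅓)*(-7/2))))) = √(18841 + 217/(223*(-7/6))) = √(18841 + (217/223)*(-6/7)) = √(18841 - 186/223) = √(4201357/223) = √936902611/223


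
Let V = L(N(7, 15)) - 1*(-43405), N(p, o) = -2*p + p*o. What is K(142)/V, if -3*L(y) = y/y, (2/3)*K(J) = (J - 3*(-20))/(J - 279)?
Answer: -909/17839318 ≈ -5.0955e-5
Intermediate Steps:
N(p, o) = -2*p + o*p
K(J) = 3*(60 + J)/(2*(-279 + J)) (K(J) = 3*((J - 3*(-20))/(J - 279))/2 = 3*((J + 60)/(-279 + J))/2 = 3*((60 + J)/(-279 + J))/2 = 3*(60 + J)/(2*(-279 + J)))
L(y) = -⅓ (L(y) = -y/(3*y) = -⅓*1 = -⅓)
V = 130214/3 (V = -⅓ - 1*(-43405) = -⅓ + 43405 = 130214/3 ≈ 43405.)
K(142)/V = (3*(60 + 142)/(2*(-279 + 142)))/(130214/3) = ((3/2)*202/(-137))*(3/130214) = ((3/2)*(-1/137)*202)*(3/130214) = -303/137*3/130214 = -909/17839318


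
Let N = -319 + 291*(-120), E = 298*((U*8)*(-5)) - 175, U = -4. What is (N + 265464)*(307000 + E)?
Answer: 81615913625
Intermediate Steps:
E = 47505 (E = 298*(-4*8*(-5)) - 175 = 298*(-32*(-5)) - 175 = 298*160 - 175 = 47680 - 175 = 47505)
N = -35239 (N = -319 - 34920 = -35239)
(N + 265464)*(307000 + E) = (-35239 + 265464)*(307000 + 47505) = 230225*354505 = 81615913625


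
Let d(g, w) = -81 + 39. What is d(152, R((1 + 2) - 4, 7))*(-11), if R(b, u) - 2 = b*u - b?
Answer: 462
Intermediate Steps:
R(b, u) = 2 - b + b*u (R(b, u) = 2 + (b*u - b) = 2 + (-b + b*u) = 2 - b + b*u)
d(g, w) = -42
d(152, R((1 + 2) - 4, 7))*(-11) = -42*(-11) = 462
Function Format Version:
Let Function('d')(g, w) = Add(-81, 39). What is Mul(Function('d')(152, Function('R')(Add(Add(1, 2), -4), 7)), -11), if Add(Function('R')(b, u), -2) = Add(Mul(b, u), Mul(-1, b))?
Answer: 462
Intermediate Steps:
Function('R')(b, u) = Add(2, Mul(-1, b), Mul(b, u)) (Function('R')(b, u) = Add(2, Add(Mul(b, u), Mul(-1, b))) = Add(2, Add(Mul(-1, b), Mul(b, u))) = Add(2, Mul(-1, b), Mul(b, u)))
Function('d')(g, w) = -42
Mul(Function('d')(152, Function('R')(Add(Add(1, 2), -4), 7)), -11) = Mul(-42, -11) = 462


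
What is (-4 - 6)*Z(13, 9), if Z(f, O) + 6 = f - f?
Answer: 60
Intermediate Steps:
Z(f, O) = -6 (Z(f, O) = -6 + (f - f) = -6 + 0 = -6)
(-4 - 6)*Z(13, 9) = (-4 - 6)*(-6) = -10*(-6) = 60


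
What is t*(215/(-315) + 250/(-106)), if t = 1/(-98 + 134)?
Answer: -5077/60102 ≈ -0.084473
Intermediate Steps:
t = 1/36 ≈ 0.027778
t*(215/(-315) + 250/(-106)) = (215/(-315) + 250/(-106))/36 = (215*(-1/315) + 250*(-1/106))/36 = (-43/63 - 125/53)/36 = (1/36)*(-10154/3339) = -5077/60102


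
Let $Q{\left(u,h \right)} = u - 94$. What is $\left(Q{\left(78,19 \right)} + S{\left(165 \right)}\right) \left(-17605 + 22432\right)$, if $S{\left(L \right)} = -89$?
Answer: $-506835$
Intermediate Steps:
$Q{\left(u,h \right)} = -94 + u$
$\left(Q{\left(78,19 \right)} + S{\left(165 \right)}\right) \left(-17605 + 22432\right) = \left(\left(-94 + 78\right) - 89\right) \left(-17605 + 22432\right) = \left(-16 - 89\right) 4827 = \left(-105\right) 4827 = -506835$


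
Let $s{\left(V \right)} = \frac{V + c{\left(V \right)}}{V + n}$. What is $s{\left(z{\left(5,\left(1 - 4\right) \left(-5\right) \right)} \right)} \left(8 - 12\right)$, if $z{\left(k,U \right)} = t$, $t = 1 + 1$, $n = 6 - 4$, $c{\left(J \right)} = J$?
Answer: $-4$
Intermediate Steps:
$n = 2$
$t = 2$
$z{\left(k,U \right)} = 2$
$s{\left(V \right)} = \frac{2 V}{2 + V}$ ($s{\left(V \right)} = \frac{V + V}{V + 2} = \frac{2 V}{2 + V}$)
$s{\left(z{\left(5,\left(1 - 4\right) \left(-5\right) \right)} \right)} \left(8 - 12\right) = 2 \cdot 2 \frac{1}{2 + 2} \left(8 - 12\right) = 2 \cdot 2 \cdot \frac{1}{4} \left(-4\right) = 1 \left(-4\right) = -4$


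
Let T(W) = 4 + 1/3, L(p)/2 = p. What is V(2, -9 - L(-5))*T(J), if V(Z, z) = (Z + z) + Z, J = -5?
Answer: 65/3 ≈ 21.667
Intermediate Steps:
L(p) = 2*p
V(Z, z) = z + 2*Z
T(W) = 13/3 (T(W) = 4 + ⅓ = 13/3)
V(2, -9 - L(-5))*T(J) = ((-9 - 2*(-5)) + 2*2)*(13/3) = ((-9 - 1*(-10)) + 4)*(13/3) = ((-9 + 10) + 4)*(13/3) = (1 + 4)*(13/3) = 5*(13/3) = 65/3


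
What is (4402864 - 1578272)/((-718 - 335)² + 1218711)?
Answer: 176537/145470 ≈ 1.2136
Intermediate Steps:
(4402864 - 1578272)/((-718 - 335)² + 1218711) = 2824592/((-1053)² + 1218711) = 2824592/(1108809 + 1218711) = 2824592/2327520 = 2824592*(1/2327520) = 176537/145470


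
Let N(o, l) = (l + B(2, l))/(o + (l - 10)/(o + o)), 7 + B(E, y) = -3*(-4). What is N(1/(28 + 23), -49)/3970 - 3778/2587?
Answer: -1150818878582/788031619115 ≈ -1.4604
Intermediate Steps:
B(E, y) = 5 (B(E, y) = -7 - 3*(-4) = -7 + 12 = 5)
N(o, l) = (5 + l)/(o + (-10 + l)/(2*o)) (N(o, l) = (l + 5)/(o + (l - 10)/(o + o)) = (5 + l)/(o + (-10 + l)/((2*o))) = (5 + l)/(o + (-10 + l)*(1/(2*o))) = (5 + l)/(o + (-10 + l)/(2*o)))
N(1/(28 + 23), -49)/3970 - 3778/2587 = (2*(5 - 49)/((28 + 23)*(-10 - 49 + 2*(1/(28 + 23))²)))/3970 - 3778/2587 = (2*(-44)/(51*(-10 - 49 + 2*(1/51)²)))*(1/3970) - 3778*1/2587 = (2*(1/51)*(-44)/(-10 - 49 + 2*(1/51)²))*(1/3970) - 3778/2587 = (2*(1/51)*(-44)/(-10 - 49 + 2*(1/2601)))*(1/3970) - 3778/2587 = (2*(1/51)*(-44)/(-10 - 49 + 2/2601))*(1/3970) - 3778/2587 = (2*(1/51)*(-44)/(-153457/2601))*(1/3970) - 3778/2587 = (2*(1/51)*(-2601/153457)*(-44))*(1/3970) - 3778/2587 = (4488/153457)*(1/3970) - 3778/2587 = 2244/304612145 - 3778/2587 = -1150818878582/788031619115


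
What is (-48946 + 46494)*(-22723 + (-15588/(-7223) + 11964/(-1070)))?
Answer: 215392190698292/3864305 ≈ 5.5739e+7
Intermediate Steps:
(-48946 + 46494)*(-22723 + (-15588/(-7223) + 11964/(-1070))) = -2452*(-22723 + (-15588*(-1/7223) + 11964*(-1/1070))) = -2452*(-22723 + (15588/7223 - 5982/535)) = -2452*(-22723 - 34868406/3864305) = -2452*(-87843470921/3864305) = 215392190698292/3864305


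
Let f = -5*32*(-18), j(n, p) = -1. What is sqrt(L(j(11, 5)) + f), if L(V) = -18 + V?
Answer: sqrt(2861) ≈ 53.488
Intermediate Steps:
f = 2880 (f = -160*(-18) = 2880)
sqrt(L(j(11, 5)) + f) = sqrt((-18 - 1) + 2880) = sqrt(-19 + 2880) = sqrt(2861)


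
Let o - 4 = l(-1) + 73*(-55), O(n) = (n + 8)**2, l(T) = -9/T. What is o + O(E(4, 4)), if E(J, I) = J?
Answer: -3858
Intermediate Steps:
O(n) = (8 + n)**2
o = -4002 (o = 4 + (-9/(-1) + 73*(-55)) = 4 + (-9*(-1) - 4015) = 4 + (9 - 4015) = 4 - 4006 = -4002)
o + O(E(4, 4)) = -4002 + (8 + 4)**2 = -4002 + 12**2 = -4002 + 144 = -3858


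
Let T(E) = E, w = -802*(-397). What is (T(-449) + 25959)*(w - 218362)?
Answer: 2551816320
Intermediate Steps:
w = 318394
(T(-449) + 25959)*(w - 218362) = (-449 + 25959)*(318394 - 218362) = 25510*100032 = 2551816320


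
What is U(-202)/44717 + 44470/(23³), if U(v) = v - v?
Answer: 44470/12167 ≈ 3.6550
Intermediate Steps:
U(v) = 0
U(-202)/44717 + 44470/(23³) = 0/44717 + 44470/(23³) = 0*(1/44717) + 44470/12167 = 0 + 44470*(1/12167) = 0 + 44470/12167 = 44470/12167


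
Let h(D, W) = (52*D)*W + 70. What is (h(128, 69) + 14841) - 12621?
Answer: 461554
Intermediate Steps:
h(D, W) = 70 + 52*D*W (h(D, W) = 52*D*W + 70 = 70 + 52*D*W)
(h(128, 69) + 14841) - 12621 = ((70 + 52*128*69) + 14841) - 12621 = ((70 + 459264) + 14841) - 12621 = (459334 + 14841) - 12621 = 474175 - 12621 = 461554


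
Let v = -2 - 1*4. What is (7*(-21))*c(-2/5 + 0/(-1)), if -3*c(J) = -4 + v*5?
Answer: -1666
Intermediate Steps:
v = -6 (v = -2 - 4 = -6)
c(J) = 34/3 (c(J) = -(-4 - 6*5)/3 = -(-4 - 30)/3 = -1/3*(-34) = 34/3)
(7*(-21))*c(-2/5 + 0/(-1)) = (7*(-21))*(34/3) = -147*34/3 = -1666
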